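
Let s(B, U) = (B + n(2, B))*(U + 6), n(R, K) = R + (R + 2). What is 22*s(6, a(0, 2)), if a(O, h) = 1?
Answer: 1848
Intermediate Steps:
n(R, K) = 2 + 2*R (n(R, K) = R + (2 + R) = 2 + 2*R)
s(B, U) = (6 + B)*(6 + U) (s(B, U) = (B + (2 + 2*2))*(U + 6) = (B + (2 + 4))*(6 + U) = (B + 6)*(6 + U) = (6 + B)*(6 + U))
22*s(6, a(0, 2)) = 22*(36 + 6*6 + 6*1 + 6*1) = 22*(36 + 36 + 6 + 6) = 22*84 = 1848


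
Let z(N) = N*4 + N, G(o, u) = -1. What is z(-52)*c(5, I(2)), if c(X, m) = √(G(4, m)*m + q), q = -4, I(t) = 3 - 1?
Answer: -260*I*√6 ≈ -636.87*I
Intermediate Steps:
I(t) = 2
z(N) = 5*N (z(N) = 4*N + N = 5*N)
c(X, m) = √(-4 - m) (c(X, m) = √(-m - 4) = √(-4 - m))
z(-52)*c(5, I(2)) = (5*(-52))*√(-4 - 1*2) = -260*√(-4 - 2) = -260*I*√6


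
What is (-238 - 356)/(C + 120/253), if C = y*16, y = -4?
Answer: 75141/8036 ≈ 9.3505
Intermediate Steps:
C = -64 (C = -4*16 = -64)
(-238 - 356)/(C + 120/253) = (-238 - 356)/(-64 + 120/253) = -594/(-64 + 120*(1/253)) = -594/(-64 + 120/253) = -594/(-16072/253) = -594*(-253/16072) = 75141/8036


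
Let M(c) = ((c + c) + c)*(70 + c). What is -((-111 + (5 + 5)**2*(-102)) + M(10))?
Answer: 7911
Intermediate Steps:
M(c) = 3*c*(70 + c) (M(c) = (2*c + c)*(70 + c) = (3*c)*(70 + c) = 3*c*(70 + c))
-((-111 + (5 + 5)**2*(-102)) + M(10)) = -((-111 + (5 + 5)**2*(-102)) + 3*10*(70 + 10)) = -((-111 + 10**2*(-102)) + 3*10*80) = -((-111 + 100*(-102)) + 2400) = -((-111 - 10200) + 2400) = -(-10311 + 2400) = -1*(-7911) = 7911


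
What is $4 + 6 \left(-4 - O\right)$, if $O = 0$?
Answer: $-20$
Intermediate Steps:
$4 + 6 \left(-4 - O\right) = 4 + 6 \left(-4 - 0\right) = 4 + 6 \left(-4 + 0\right) = 4 + 6 \left(-4\right) = 4 - 24 = -20$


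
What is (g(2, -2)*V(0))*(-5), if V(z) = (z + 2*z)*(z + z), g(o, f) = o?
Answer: 0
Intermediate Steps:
V(z) = 6*z² (V(z) = (3*z)*(2*z) = 6*z²)
(g(2, -2)*V(0))*(-5) = (2*(6*0²))*(-5) = (2*(6*0))*(-5) = (2*0)*(-5) = 0*(-5) = 0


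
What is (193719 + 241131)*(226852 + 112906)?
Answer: 147743766300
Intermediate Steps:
(193719 + 241131)*(226852 + 112906) = 434850*339758 = 147743766300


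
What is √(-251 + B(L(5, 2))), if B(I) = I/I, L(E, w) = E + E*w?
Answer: 5*I*√10 ≈ 15.811*I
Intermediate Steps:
B(I) = 1
√(-251 + B(L(5, 2))) = √(-251 + 1) = √(-250) = 5*I*√10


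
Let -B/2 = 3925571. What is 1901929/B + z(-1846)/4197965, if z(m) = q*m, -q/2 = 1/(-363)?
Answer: -2898304975354319/11964051415348890 ≈ -0.24225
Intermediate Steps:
q = 2/363 (q = -2/(-363) = -2*(-1/363) = 2/363 ≈ 0.0055096)
B = -7851142 (B = -2*3925571 = -7851142)
z(m) = 2*m/363
1901929/B + z(-1846)/4197965 = 1901929/(-7851142) + ((2/363)*(-1846))/4197965 = 1901929*(-1/7851142) - 3692/363*1/4197965 = -1901929/7851142 - 3692/1523861295 = -2898304975354319/11964051415348890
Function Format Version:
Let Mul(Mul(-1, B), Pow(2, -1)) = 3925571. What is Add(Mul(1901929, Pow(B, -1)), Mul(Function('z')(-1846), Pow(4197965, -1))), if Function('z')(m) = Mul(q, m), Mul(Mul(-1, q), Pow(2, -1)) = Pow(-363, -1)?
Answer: Rational(-2898304975354319, 11964051415348890) ≈ -0.24225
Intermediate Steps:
q = Rational(2, 363) (q = Mul(-2, Pow(-363, -1)) = Mul(-2, Rational(-1, 363)) = Rational(2, 363) ≈ 0.0055096)
B = -7851142 (B = Mul(-2, 3925571) = -7851142)
Function('z')(m) = Mul(Rational(2, 363), m)
Add(Mul(1901929, Pow(B, -1)), Mul(Function('z')(-1846), Pow(4197965, -1))) = Add(Mul(1901929, Pow(-7851142, -1)), Mul(Mul(Rational(2, 363), -1846), Pow(4197965, -1))) = Add(Mul(1901929, Rational(-1, 7851142)), Mul(Rational(-3692, 363), Rational(1, 4197965))) = Add(Rational(-1901929, 7851142), Rational(-3692, 1523861295)) = Rational(-2898304975354319, 11964051415348890)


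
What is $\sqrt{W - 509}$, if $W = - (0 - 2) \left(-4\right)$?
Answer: $i \sqrt{517} \approx 22.738 i$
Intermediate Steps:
$W = -8$ ($W = \left(-1\right) \left(-2\right) \left(-4\right) = 2 \left(-4\right) = -8$)
$\sqrt{W - 509} = \sqrt{-8 - 509} = \sqrt{-517} = i \sqrt{517}$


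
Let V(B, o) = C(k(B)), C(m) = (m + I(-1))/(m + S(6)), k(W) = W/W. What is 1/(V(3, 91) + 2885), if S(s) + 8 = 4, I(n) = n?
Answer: 1/2885 ≈ 0.00034662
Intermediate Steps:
S(s) = -4 (S(s) = -8 + 4 = -4)
k(W) = 1
C(m) = (-1 + m)/(-4 + m) (C(m) = (m - 1)/(m - 4) = (-1 + m)/(-4 + m))
V(B, o) = 0 (V(B, o) = (-1 + 1)/(-4 + 1) = 0/(-3) = -⅓*0 = 0)
1/(V(3, 91) + 2885) = 1/(0 + 2885) = 1/2885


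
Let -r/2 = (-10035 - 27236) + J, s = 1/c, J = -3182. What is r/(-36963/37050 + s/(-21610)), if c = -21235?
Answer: -458516237436985/5653963348 ≈ -81096.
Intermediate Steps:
s = -1/21235 (s = 1/(-21235) = -1/21235 ≈ -4.7092e-5)
r = 80906 (r = -2*((-10035 - 27236) - 3182) = -2*(-37271 - 3182) = -2*(-40453) = 80906)
r/(-36963/37050 + s/(-21610)) = 80906/(-36963/37050 - 1/21235/(-21610)) = 80906/(-36963*1/37050 - 1/21235*(-1/21610)) = 80906/(-12321/12350 + 1/458888350) = 80906/(-11307926696/11334542245) = 80906*(-11334542245/11307926696) = -458516237436985/5653963348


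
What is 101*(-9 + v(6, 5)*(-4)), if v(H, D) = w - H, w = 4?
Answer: -101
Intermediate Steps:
v(H, D) = 4 - H
101*(-9 + v(6, 5)*(-4)) = 101*(-9 + (4 - 1*6)*(-4)) = 101*(-9 + (4 - 6)*(-4)) = 101*(-9 - 2*(-4)) = 101*(-9 + 8) = 101*(-1) = -101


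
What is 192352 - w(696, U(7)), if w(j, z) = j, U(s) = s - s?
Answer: 191656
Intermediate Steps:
U(s) = 0
192352 - w(696, U(7)) = 192352 - 1*696 = 192352 - 696 = 191656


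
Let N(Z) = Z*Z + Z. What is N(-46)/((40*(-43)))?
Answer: -207/172 ≈ -1.2035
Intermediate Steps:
N(Z) = Z + Z² (N(Z) = Z² + Z = Z + Z²)
N(-46)/((40*(-43))) = (-46*(1 - 46))/((40*(-43))) = -46*(-45)/(-1720) = 2070*(-1/1720) = -207/172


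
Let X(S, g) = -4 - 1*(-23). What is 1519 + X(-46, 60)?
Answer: 1538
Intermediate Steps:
X(S, g) = 19 (X(S, g) = -4 + 23 = 19)
1519 + X(-46, 60) = 1519 + 19 = 1538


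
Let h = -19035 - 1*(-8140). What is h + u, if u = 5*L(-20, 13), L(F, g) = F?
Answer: -10995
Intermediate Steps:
h = -10895 (h = -19035 + 8140 = -10895)
u = -100 (u = 5*(-20) = -100)
h + u = -10895 - 100 = -10995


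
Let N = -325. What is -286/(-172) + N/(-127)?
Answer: 46111/10922 ≈ 4.2218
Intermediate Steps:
-286/(-172) + N/(-127) = -286/(-172) - 325/(-127) = -286*(-1/172) - 325*(-1/127) = 143/86 + 325/127 = 46111/10922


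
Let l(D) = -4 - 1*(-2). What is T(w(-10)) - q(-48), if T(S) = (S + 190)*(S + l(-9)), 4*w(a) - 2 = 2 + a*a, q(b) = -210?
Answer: 5394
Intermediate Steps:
l(D) = -2 (l(D) = -4 + 2 = -2)
w(a) = 1 + a²/4 (w(a) = ½ + (2 + a*a)/4 = ½ + (2 + a²)/4 = ½ + (½ + a²/4) = 1 + a²/4)
T(S) = (-2 + S)*(190 + S) (T(S) = (S + 190)*(S - 2) = (190 + S)*(-2 + S) = (-2 + S)*(190 + S))
T(w(-10)) - q(-48) = (-380 + (1 + (¼)*(-10)²)² + 188*(1 + (¼)*(-10)²)) - 1*(-210) = (-380 + (1 + (¼)*100)² + 188*(1 + (¼)*100)) + 210 = (-380 + (1 + 25)² + 188*(1 + 25)) + 210 = (-380 + 26² + 188*26) + 210 = (-380 + 676 + 4888) + 210 = 5184 + 210 = 5394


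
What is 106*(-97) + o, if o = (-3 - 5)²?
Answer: -10218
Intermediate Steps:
o = 64 (o = (-8)² = 64)
106*(-97) + o = 106*(-97) + 64 = -10282 + 64 = -10218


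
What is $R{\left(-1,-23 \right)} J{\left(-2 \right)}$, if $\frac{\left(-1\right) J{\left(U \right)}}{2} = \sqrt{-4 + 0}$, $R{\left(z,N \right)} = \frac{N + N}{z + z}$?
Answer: $- 92 i \approx - 92.0 i$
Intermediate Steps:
$R{\left(z,N \right)} = \frac{N}{z}$ ($R{\left(z,N \right)} = \frac{2 N}{2 z} = 2 N \frac{1}{2 z} = \frac{N}{z}$)
$J{\left(U \right)} = - 4 i$ ($J{\left(U \right)} = - 2 \sqrt{-4 + 0} = - 2 \sqrt{-4} = - 2 \cdot 2 i = - 4 i$)
$R{\left(-1,-23 \right)} J{\left(-2 \right)} = - \frac{23}{-1} \left(- 4 i\right) = \left(-23\right) \left(-1\right) \left(- 4 i\right) = 23 \left(- 4 i\right) = - 92 i$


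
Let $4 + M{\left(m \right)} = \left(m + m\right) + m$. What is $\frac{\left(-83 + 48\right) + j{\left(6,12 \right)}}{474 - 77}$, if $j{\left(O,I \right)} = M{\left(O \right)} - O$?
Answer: $- \frac{27}{397} \approx -0.06801$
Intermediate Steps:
$M{\left(m \right)} = -4 + 3 m$ ($M{\left(m \right)} = -4 + \left(\left(m + m\right) + m\right) = -4 + \left(2 m + m\right) = -4 + 3 m$)
$j{\left(O,I \right)} = -4 + 2 O$ ($j{\left(O,I \right)} = \left(-4 + 3 O\right) - O = -4 + 2 O$)
$\frac{\left(-83 + 48\right) + j{\left(6,12 \right)}}{474 - 77} = \frac{\left(-83 + 48\right) + \left(-4 + 2 \cdot 6\right)}{474 - 77} = \frac{-35 + \left(-4 + 12\right)}{397} = \left(-35 + 8\right) \frac{1}{397} = \left(-27\right) \frac{1}{397} = - \frac{27}{397}$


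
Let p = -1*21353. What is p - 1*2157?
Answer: -23510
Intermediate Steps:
p = -21353
p - 1*2157 = -21353 - 1*2157 = -21353 - 2157 = -23510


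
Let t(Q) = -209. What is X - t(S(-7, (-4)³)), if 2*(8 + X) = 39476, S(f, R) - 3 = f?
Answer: 19939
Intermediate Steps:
S(f, R) = 3 + f
X = 19730 (X = -8 + (½)*39476 = -8 + 19738 = 19730)
X - t(S(-7, (-4)³)) = 19730 - 1*(-209) = 19730 + 209 = 19939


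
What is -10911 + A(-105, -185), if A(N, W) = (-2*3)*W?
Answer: -9801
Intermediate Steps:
A(N, W) = -6*W
-10911 + A(-105, -185) = -10911 - 6*(-185) = -10911 + 1110 = -9801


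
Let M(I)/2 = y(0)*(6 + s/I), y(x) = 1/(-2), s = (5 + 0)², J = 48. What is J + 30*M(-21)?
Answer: -674/7 ≈ -96.286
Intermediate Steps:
s = 25 (s = 5² = 25)
y(x) = -½ (y(x) = 1*(-½) = -½)
M(I) = -6 - 25/I (M(I) = 2*(-(6 + 25/I)/2) = 2*(-3 - 25/(2*I)) = -6 - 25/I)
J + 30*M(-21) = 48 + 30*(-6 - 25/(-21)) = 48 + 30*(-6 - 25*(-1/21)) = 48 + 30*(-6 + 25/21) = 48 + 30*(-101/21) = 48 - 1010/7 = -674/7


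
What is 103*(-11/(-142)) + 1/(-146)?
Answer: 41319/5183 ≈ 7.9720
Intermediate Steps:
103*(-11/(-142)) + 1/(-146) = 103*(-11*(-1/142)) - 1/146 = 103*(11/142) - 1/146 = 1133/142 - 1/146 = 41319/5183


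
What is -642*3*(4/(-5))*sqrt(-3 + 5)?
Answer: 7704*sqrt(2)/5 ≈ 2179.0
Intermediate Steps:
-642*3*(4/(-5))*sqrt(-3 + 5) = -642*3*(4*(-1/5))*sqrt(2) = -642*3*(-4/5)*sqrt(2) = -(-7704)*sqrt(2)/5 = 7704*sqrt(2)/5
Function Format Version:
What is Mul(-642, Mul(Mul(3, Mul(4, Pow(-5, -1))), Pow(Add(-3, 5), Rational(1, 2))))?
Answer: Mul(Rational(7704, 5), Pow(2, Rational(1, 2))) ≈ 2179.0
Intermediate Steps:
Mul(-642, Mul(Mul(3, Mul(4, Pow(-5, -1))), Pow(Add(-3, 5), Rational(1, 2)))) = Mul(-642, Mul(Mul(3, Mul(4, Rational(-1, 5))), Pow(2, Rational(1, 2)))) = Mul(-642, Mul(Mul(3, Rational(-4, 5)), Pow(2, Rational(1, 2)))) = Mul(-642, Mul(Rational(-12, 5), Pow(2, Rational(1, 2)))) = Mul(Rational(7704, 5), Pow(2, Rational(1, 2)))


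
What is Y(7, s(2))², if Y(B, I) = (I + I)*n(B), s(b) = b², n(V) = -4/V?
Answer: 1024/49 ≈ 20.898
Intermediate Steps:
Y(B, I) = -8*I/B (Y(B, I) = (I + I)*(-4/B) = (2*I)*(-4/B) = -8*I/B)
Y(7, s(2))² = (-8*2²/7)² = (-8*4*⅐)² = (-32/7)² = 1024/49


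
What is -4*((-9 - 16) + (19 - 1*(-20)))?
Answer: -56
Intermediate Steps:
-4*((-9 - 16) + (19 - 1*(-20))) = -4*(-25 + (19 + 20)) = -4*(-25 + 39) = -4*14 = -56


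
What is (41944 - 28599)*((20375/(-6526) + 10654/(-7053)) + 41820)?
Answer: 25684756181705945/46027878 ≈ 5.5803e+8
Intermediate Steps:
(41944 - 28599)*((20375/(-6526) + 10654/(-7053)) + 41820) = 13345*((20375*(-1/6526) + 10654*(-1/7053)) + 41820) = 13345*((-20375/6526 - 10654/7053) + 41820) = 13345*(-213232879/46027878 + 41820) = 13345*(1924672625081/46027878) = 25684756181705945/46027878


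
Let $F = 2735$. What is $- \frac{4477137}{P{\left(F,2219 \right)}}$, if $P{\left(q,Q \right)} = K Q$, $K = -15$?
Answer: $\frac{213197}{1585} \approx 134.51$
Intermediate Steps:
$P{\left(q,Q \right)} = - 15 Q$
$- \frac{4477137}{P{\left(F,2219 \right)}} = - \frac{4477137}{\left(-15\right) 2219} = - \frac{4477137}{-33285} = \left(-4477137\right) \left(- \frac{1}{33285}\right) = \frac{213197}{1585}$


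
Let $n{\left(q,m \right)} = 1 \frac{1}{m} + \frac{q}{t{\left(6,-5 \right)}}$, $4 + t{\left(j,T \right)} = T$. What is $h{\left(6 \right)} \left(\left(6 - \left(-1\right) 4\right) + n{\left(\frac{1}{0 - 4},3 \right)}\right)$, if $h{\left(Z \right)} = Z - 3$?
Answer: $\frac{373}{12} \approx 31.083$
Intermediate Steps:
$h{\left(Z \right)} = -3 + Z$ ($h{\left(Z \right)} = Z - 3 = -3 + Z$)
$t{\left(j,T \right)} = -4 + T$
$n{\left(q,m \right)} = \frac{1}{m} - \frac{q}{9}$ ($n{\left(q,m \right)} = 1 \frac{1}{m} + \frac{q}{-4 - 5} = \frac{1}{m} + \frac{q}{-9} = \frac{1}{m} + q \left(- \frac{1}{9}\right) = \frac{1}{m} - \frac{q}{9}$)
$h{\left(6 \right)} \left(\left(6 - \left(-1\right) 4\right) + n{\left(\frac{1}{0 - 4},3 \right)}\right) = \left(-3 + 6\right) \left(\left(6 - \left(-1\right) 4\right) + \left(\frac{1}{3} - \frac{1}{9 \left(0 - 4\right)}\right)\right) = 3 \left(\left(6 - -4\right) + \left(\frac{1}{3} - \frac{1}{9 \left(-4\right)}\right)\right) = 3 \left(\left(6 + 4\right) + \left(\frac{1}{3} - - \frac{1}{36}\right)\right) = 3 \left(10 + \left(\frac{1}{3} + \frac{1}{36}\right)\right) = 3 \left(10 + \frac{13}{36}\right) = 3 \cdot \frac{373}{36} = \frac{373}{12}$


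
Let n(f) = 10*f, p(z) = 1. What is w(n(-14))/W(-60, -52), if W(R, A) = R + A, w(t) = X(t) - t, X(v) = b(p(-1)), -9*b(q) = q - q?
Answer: -5/4 ≈ -1.2500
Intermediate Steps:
b(q) = 0 (b(q) = -(q - q)/9 = -⅑*0 = 0)
X(v) = 0
w(t) = -t (w(t) = 0 - t = -t)
W(R, A) = A + R
w(n(-14))/W(-60, -52) = (-10*(-14))/(-52 - 60) = -1*(-140)/(-112) = 140*(-1/112) = -5/4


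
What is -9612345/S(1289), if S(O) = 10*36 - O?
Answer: 9612345/929 ≈ 10347.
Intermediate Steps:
S(O) = 360 - O
-9612345/S(1289) = -9612345/(360 - 1*1289) = -9612345/(360 - 1289) = -9612345/(-929) = -9612345*(-1/929) = 9612345/929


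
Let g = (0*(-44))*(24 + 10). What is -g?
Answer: 0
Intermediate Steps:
g = 0 (g = 0*34 = 0)
-g = -1*0 = 0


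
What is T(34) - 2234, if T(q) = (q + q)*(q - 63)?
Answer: -4206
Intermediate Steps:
T(q) = 2*q*(-63 + q) (T(q) = (2*q)*(-63 + q) = 2*q*(-63 + q))
T(34) - 2234 = 2*34*(-63 + 34) - 2234 = 2*34*(-29) - 2234 = -1972 - 2234 = -4206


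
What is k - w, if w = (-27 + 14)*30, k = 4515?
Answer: 4905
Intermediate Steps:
w = -390 (w = -13*30 = -390)
k - w = 4515 - 1*(-390) = 4515 + 390 = 4905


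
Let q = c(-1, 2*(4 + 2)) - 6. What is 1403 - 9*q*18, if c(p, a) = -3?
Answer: 2861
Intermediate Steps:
q = -9 (q = -3 - 6 = -9)
1403 - 9*q*18 = 1403 - 9*(-9)*18 = 1403 - (-81)*18 = 1403 - 1*(-1458) = 1403 + 1458 = 2861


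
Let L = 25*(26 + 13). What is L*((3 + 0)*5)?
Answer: 14625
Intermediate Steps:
L = 975 (L = 25*39 = 975)
L*((3 + 0)*5) = 975*((3 + 0)*5) = 975*(3*5) = 975*15 = 14625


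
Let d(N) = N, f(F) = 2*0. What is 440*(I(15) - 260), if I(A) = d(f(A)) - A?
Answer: -121000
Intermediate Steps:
f(F) = 0
I(A) = -A (I(A) = 0 - A = -A)
440*(I(15) - 260) = 440*(-1*15 - 260) = 440*(-15 - 260) = 440*(-275) = -121000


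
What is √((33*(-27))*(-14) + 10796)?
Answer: √23270 ≈ 152.55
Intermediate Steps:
√((33*(-27))*(-14) + 10796) = √(-891*(-14) + 10796) = √(12474 + 10796) = √23270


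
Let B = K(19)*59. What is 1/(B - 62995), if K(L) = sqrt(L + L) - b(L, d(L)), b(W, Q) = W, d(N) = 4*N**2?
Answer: -32058/2055364589 - 59*sqrt(38)/4110729178 ≈ -1.5686e-5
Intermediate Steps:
K(L) = -L + sqrt(2)*sqrt(L) (K(L) = sqrt(L + L) - L = sqrt(2*L) - L = sqrt(2)*sqrt(L) - L = -L + sqrt(2)*sqrt(L))
B = -1121 + 59*sqrt(38) (B = (-1*19 + sqrt(2)*sqrt(19))*59 = (-19 + sqrt(38))*59 = -1121 + 59*sqrt(38) ≈ -757.30)
1/(B - 62995) = 1/((-1121 + 59*sqrt(38)) - 62995) = 1/(-64116 + 59*sqrt(38))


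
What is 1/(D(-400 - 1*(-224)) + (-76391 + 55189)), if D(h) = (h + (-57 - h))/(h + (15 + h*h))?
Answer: -30815/653339687 ≈ -4.7165e-5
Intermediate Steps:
D(h) = -57/(15 + h + h²) (D(h) = -57/(h + (15 + h²)) = -57/(15 + h + h²))
1/(D(-400 - 1*(-224)) + (-76391 + 55189)) = 1/(-57/(15 + (-400 - 1*(-224)) + (-400 - 1*(-224))²) + (-76391 + 55189)) = 1/(-57/(15 + (-400 + 224) + (-400 + 224)²) - 21202) = 1/(-57/(15 - 176 + (-176)²) - 21202) = 1/(-57/(15 - 176 + 30976) - 21202) = 1/(-57/30815 - 21202) = 1/(-653339687/30815) = -30815/653339687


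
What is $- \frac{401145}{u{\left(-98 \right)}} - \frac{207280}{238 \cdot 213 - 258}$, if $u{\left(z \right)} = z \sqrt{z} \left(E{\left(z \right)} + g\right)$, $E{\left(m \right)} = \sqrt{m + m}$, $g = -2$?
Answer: $- \frac{51820}{12609} + \frac{i \sqrt{2} \left(1011607461 + 7081252227 i\right)}{345990960} \approx -33.054 + 4.1349 i$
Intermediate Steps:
$E{\left(m \right)} = \sqrt{2} \sqrt{m}$ ($E{\left(m \right)} = \sqrt{2 m} = \sqrt{2} \sqrt{m}$)
$u{\left(z \right)} = z^{\frac{3}{2}} \left(-2 + \sqrt{2} \sqrt{z}\right)$ ($u{\left(z \right)} = z \sqrt{z} \left(\sqrt{2} \sqrt{z} - 2\right) = z^{\frac{3}{2}} \left(-2 + \sqrt{2} \sqrt{z}\right)$)
$- \frac{401145}{u{\left(-98 \right)}} - \frac{207280}{238 \cdot 213 - 258} = - \frac{401145}{- 2 \left(-98\right)^{\frac{3}{2}} + \sqrt{2} \left(-98\right)^{2}} - \frac{207280}{238 \cdot 213 - 258} = - \frac{401145}{- 2 \left(- 686 i \sqrt{2}\right) + \sqrt{2} \cdot 9604} - \frac{207280}{50694 - 258} = - \frac{401145}{1372 i \sqrt{2} + 9604 \sqrt{2}} - \frac{207280}{50436} = - \frac{401145}{9604 \sqrt{2} + 1372 i \sqrt{2}} - \frac{51820}{12609} = - \frac{51820}{12609} - \frac{401145}{9604 \sqrt{2} + 1372 i \sqrt{2}}$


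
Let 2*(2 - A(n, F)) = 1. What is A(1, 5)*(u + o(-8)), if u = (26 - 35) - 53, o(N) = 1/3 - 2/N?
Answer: -737/8 ≈ -92.125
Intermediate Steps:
A(n, F) = 3/2 (A(n, F) = 2 - 1/2*1 = 2 - 1/2 = 3/2)
o(N) = 1/3 - 2/N (o(N) = 1*(1/3) - 2/N = 1/3 - 2/N)
u = -62 (u = -9 - 53 = -62)
A(1, 5)*(u + o(-8)) = 3*(-62 + (1/3)*(-6 - 8)/(-8))/2 = 3*(-62 + (1/3)*(-1/8)*(-14))/2 = 3*(-62 + 7/12)/2 = (3/2)*(-737/12) = -737/8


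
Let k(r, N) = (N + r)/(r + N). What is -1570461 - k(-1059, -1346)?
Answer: -1570462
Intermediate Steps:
k(r, N) = 1 (k(r, N) = (N + r)/(N + r) = 1)
-1570461 - k(-1059, -1346) = -1570461 - 1*1 = -1570461 - 1 = -1570462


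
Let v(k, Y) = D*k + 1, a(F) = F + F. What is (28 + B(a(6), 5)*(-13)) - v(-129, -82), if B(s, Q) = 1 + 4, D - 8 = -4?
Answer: 478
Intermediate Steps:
D = 4 (D = 8 - 4 = 4)
a(F) = 2*F
v(k, Y) = 1 + 4*k (v(k, Y) = 4*k + 1 = 1 + 4*k)
B(s, Q) = 5
(28 + B(a(6), 5)*(-13)) - v(-129, -82) = (28 + 5*(-13)) - (1 + 4*(-129)) = (28 - 65) - (1 - 516) = -37 - 1*(-515) = -37 + 515 = 478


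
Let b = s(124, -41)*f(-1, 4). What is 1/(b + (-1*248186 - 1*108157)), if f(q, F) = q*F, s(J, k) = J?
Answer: -1/356839 ≈ -2.8024e-6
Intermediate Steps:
f(q, F) = F*q
b = -496 (b = 124*(4*(-1)) = 124*(-4) = -496)
1/(b + (-1*248186 - 1*108157)) = 1/(-496 + (-1*248186 - 1*108157)) = 1/(-496 + (-248186 - 108157)) = 1/(-496 - 356343) = 1/(-356839) = -1/356839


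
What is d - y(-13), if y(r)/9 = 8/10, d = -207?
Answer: -1071/5 ≈ -214.20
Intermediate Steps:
y(r) = 36/5 (y(r) = 9*(8/10) = 9*(8*(1/10)) = 9*(4/5) = 36/5)
d - y(-13) = -207 - 1*36/5 = -207 - 36/5 = -1071/5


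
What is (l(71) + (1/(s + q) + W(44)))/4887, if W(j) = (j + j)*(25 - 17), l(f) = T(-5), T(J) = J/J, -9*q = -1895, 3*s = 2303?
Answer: 2068943/14341716 ≈ 0.14426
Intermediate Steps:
s = 2303/3 (s = (⅓)*2303 = 2303/3 ≈ 767.67)
q = 1895/9 (q = -⅑*(-1895) = 1895/9 ≈ 210.56)
T(J) = 1
l(f) = 1
W(j) = 16*j (W(j) = (2*j)*8 = 16*j)
(l(71) + (1/(s + q) + W(44)))/4887 = (1 + (1/(2303/3 + 1895/9) + 16*44))/4887 = (1 + (1/(8804/9) + 704))*(1/4887) = (1 + (9/8804 + 704))*(1/4887) = (1 + 6198025/8804)*(1/4887) = (6206829/8804)*(1/4887) = 2068943/14341716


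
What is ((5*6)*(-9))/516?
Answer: -45/86 ≈ -0.52326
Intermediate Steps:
((5*6)*(-9))/516 = (30*(-9))*(1/516) = -270*1/516 = -45/86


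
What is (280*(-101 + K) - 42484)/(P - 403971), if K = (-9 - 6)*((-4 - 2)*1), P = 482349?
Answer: -7594/13063 ≈ -0.58134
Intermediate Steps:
K = 90 (K = -(-90) = -15*(-6) = 90)
(280*(-101 + K) - 42484)/(P - 403971) = (280*(-101 + 90) - 42484)/(482349 - 403971) = (280*(-11) - 42484)/78378 = (-3080 - 42484)*(1/78378) = -45564*1/78378 = -7594/13063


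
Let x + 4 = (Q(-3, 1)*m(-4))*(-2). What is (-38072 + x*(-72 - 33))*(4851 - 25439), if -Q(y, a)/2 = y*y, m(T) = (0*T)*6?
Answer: 775179376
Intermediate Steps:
m(T) = 0 (m(T) = 0*6 = 0)
Q(y, a) = -2*y² (Q(y, a) = -2*y*y = -2*y²)
x = -4 (x = -4 + (-2*(-3)²*0)*(-2) = -4 + (-2*9*0)*(-2) = -4 - 18*0*(-2) = -4 + 0*(-2) = -4 + 0 = -4)
(-38072 + x*(-72 - 33))*(4851 - 25439) = (-38072 - 4*(-72 - 33))*(4851 - 25439) = (-38072 - 4*(-105))*(-20588) = (-38072 + 420)*(-20588) = -37652*(-20588) = 775179376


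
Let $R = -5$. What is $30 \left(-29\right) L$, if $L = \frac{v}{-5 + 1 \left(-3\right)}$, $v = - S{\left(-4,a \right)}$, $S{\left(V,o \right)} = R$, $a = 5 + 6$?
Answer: $\frac{2175}{4} \approx 543.75$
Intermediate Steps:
$a = 11$
$S{\left(V,o \right)} = -5$
$v = 5$ ($v = \left(-1\right) \left(-5\right) = 5$)
$L = - \frac{5}{8}$ ($L = \frac{5}{-5 + 1 \left(-3\right)} = \frac{5}{-5 - 3} = \frac{5}{-8} = 5 \left(- \frac{1}{8}\right) = - \frac{5}{8} \approx -0.625$)
$30 \left(-29\right) L = 30 \left(-29\right) \left(- \frac{5}{8}\right) = \left(-870\right) \left(- \frac{5}{8}\right) = \frac{2175}{4}$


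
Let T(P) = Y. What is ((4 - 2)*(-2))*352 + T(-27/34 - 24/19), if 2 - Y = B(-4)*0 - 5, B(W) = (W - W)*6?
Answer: -1401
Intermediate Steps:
B(W) = 0 (B(W) = 0*6 = 0)
Y = 7 (Y = 2 - (0*0 - 5) = 2 - (0 - 5) = 2 - 1*(-5) = 2 + 5 = 7)
T(P) = 7
((4 - 2)*(-2))*352 + T(-27/34 - 24/19) = ((4 - 2)*(-2))*352 + 7 = (2*(-2))*352 + 7 = -4*352 + 7 = -1408 + 7 = -1401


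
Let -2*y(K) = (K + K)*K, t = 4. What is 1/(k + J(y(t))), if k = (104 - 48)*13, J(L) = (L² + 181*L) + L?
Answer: -1/1928 ≈ -0.00051867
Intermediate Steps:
y(K) = -K² (y(K) = -(K + K)*K/2 = -2*K*K/2 = -K²)
J(L) = L² + 182*L
k = 728 (k = 56*13 = 728)
1/(k + J(y(t))) = 1/(728 + (-1*4²)*(182 - 1*4²)) = 1/(728 + (-1*16)*(182 - 1*16)) = 1/(728 - 16*(182 - 16)) = 1/(728 - 16*166) = 1/(728 - 2656) = 1/(-1928) = -1/1928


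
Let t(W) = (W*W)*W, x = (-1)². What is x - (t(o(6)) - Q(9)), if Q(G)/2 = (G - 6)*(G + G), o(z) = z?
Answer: -107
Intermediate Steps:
x = 1
t(W) = W³ (t(W) = W²*W = W³)
Q(G) = 4*G*(-6 + G) (Q(G) = 2*((G - 6)*(G + G)) = 2*((-6 + G)*(2*G)) = 2*(2*G*(-6 + G)) = 4*G*(-6 + G))
x - (t(o(6)) - Q(9)) = 1 - (6³ - 4*9*(-6 + 9)) = 1 - (216 - 4*9*3) = 1 - (216 - 1*108) = 1 - (216 - 108) = 1 - 1*108 = 1 - 108 = -107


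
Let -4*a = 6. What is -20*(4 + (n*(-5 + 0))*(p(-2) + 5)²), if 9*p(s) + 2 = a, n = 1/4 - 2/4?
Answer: -198145/324 ≈ -611.56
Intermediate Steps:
n = -¼ (n = 1*(¼) - 2*¼ = ¼ - ½ = -¼ ≈ -0.25000)
a = -3/2 (a = -¼*6 = -3/2 ≈ -1.5000)
p(s) = -7/18 (p(s) = -2/9 + (⅑)*(-3/2) = -2/9 - ⅙ = -7/18)
-20*(4 + (n*(-5 + 0))*(p(-2) + 5)²) = -20*(4 + (-(-5 + 0)/4)*(-7/18 + 5)²) = -20*(4 + (-¼*(-5))*(83/18)²) = -20*(4 + (5/4)*(6889/324)) = -20*(4 + 34445/1296) = -20*39629/1296 = -198145/324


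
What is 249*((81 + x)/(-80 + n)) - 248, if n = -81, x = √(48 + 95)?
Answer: -60097/161 - 249*√143/161 ≈ -391.77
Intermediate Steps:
x = √143 ≈ 11.958
249*((81 + x)/(-80 + n)) - 248 = 249*((81 + √143)/(-80 - 81)) - 248 = 249*((81 + √143)/(-161)) - 248 = 249*((81 + √143)*(-1/161)) - 248 = 249*(-81/161 - √143/161) - 248 = (-20169/161 - 249*√143/161) - 248 = -60097/161 - 249*√143/161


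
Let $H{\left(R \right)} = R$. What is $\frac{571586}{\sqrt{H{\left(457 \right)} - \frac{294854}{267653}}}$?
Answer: $\frac{571586 \sqrt{3628856236139}}{40674189} \approx 26770.0$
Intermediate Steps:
$\frac{571586}{\sqrt{H{\left(457 \right)} - \frac{294854}{267653}}} = \frac{571586}{\sqrt{457 - \frac{294854}{267653}}} = \frac{571586}{\sqrt{\frac{122022567}{267653}}} = \frac{571586}{\frac{3}{267653} \sqrt{3628856236139}} = 571586 \frac{\sqrt{3628856236139}}{40674189} = \frac{571586 \sqrt{3628856236139}}{40674189}$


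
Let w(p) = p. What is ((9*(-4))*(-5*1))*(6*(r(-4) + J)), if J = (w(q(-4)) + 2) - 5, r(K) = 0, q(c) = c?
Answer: -7560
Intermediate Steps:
J = -7 (J = (-4 + 2) - 5 = -2 - 5 = -7)
((9*(-4))*(-5*1))*(6*(r(-4) + J)) = ((9*(-4))*(-5*1))*(6*(0 - 7)) = (-36*(-5))*(6*(-7)) = 180*(-42) = -7560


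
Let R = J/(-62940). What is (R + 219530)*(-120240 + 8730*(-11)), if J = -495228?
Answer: -49805948051226/1049 ≈ -4.7479e+10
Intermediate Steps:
R = 41269/5245 (R = -495228/(-62940) = -495228*(-1/62940) = 41269/5245 ≈ 7.8683)
(R + 219530)*(-120240 + 8730*(-11)) = (41269/5245 + 219530)*(-120240 + 8730*(-11)) = 1151476119*(-120240 - 96030)/5245 = (1151476119/5245)*(-216270) = -49805948051226/1049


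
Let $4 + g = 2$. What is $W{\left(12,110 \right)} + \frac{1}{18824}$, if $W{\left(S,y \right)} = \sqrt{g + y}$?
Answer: $\frac{1}{18824} + 6 \sqrt{3} \approx 10.392$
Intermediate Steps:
$g = -2$ ($g = -4 + 2 = -2$)
$W{\left(S,y \right)} = \sqrt{-2 + y}$
$W{\left(12,110 \right)} + \frac{1}{18824} = \sqrt{-2 + 110} + \frac{1}{18824} = \sqrt{108} + \frac{1}{18824} = 6 \sqrt{3} + \frac{1}{18824} = \frac{1}{18824} + 6 \sqrt{3}$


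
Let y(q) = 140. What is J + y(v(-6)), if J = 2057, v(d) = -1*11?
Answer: 2197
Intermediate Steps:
v(d) = -11
J + y(v(-6)) = 2057 + 140 = 2197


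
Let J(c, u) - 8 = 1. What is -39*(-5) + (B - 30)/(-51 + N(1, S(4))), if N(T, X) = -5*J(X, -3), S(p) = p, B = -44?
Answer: 9397/48 ≈ 195.77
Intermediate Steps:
J(c, u) = 9 (J(c, u) = 8 + 1 = 9)
N(T, X) = -45 (N(T, X) = -5*9 = -45)
-39*(-5) + (B - 30)/(-51 + N(1, S(4))) = -39*(-5) + (-44 - 30)/(-51 - 45) = 195 - 74/(-96) = 195 - 74*(-1/96) = 195 + 37/48 = 9397/48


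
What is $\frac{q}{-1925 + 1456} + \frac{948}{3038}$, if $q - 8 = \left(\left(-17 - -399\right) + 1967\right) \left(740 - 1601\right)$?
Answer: $\frac{438910135}{101773} \approx 4312.6$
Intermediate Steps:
$q = -2022481$ ($q = 8 + \left(\left(-17 - -399\right) + 1967\right) \left(740 - 1601\right) = 8 + \left(\left(-17 + 399\right) + 1967\right) \left(-861\right) = 8 + \left(382 + 1967\right) \left(-861\right) = 8 + 2349 \left(-861\right) = 8 - 2022489 = -2022481$)
$\frac{q}{-1925 + 1456} + \frac{948}{3038} = - \frac{2022481}{-1925 + 1456} + \frac{948}{3038} = - \frac{2022481}{-469} + 948 \cdot \frac{1}{3038} = \left(-2022481\right) \left(- \frac{1}{469}\right) + \frac{474}{1519} = \frac{2022481}{469} + \frac{474}{1519} = \frac{438910135}{101773}$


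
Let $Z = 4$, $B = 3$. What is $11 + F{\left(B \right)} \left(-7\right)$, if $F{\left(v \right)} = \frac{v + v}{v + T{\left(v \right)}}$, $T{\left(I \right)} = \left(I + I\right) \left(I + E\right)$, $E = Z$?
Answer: $\frac{151}{15} \approx 10.067$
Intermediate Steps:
$E = 4$
$T{\left(I \right)} = 2 I \left(4 + I\right)$ ($T{\left(I \right)} = \left(I + I\right) \left(I + 4\right) = 2 I \left(4 + I\right)$)
$F{\left(v \right)} = \frac{2 v}{v + 2 v \left(4 + v\right)}$ ($F{\left(v \right)} = \frac{v + v}{v + 2 v \left(4 + v\right)} = \frac{2 v}{v + 2 v \left(4 + v\right)}$)
$11 + F{\left(B \right)} \left(-7\right) = 11 + \frac{2}{9 + 2 \cdot 3} \left(-7\right) = 11 + \frac{2}{9 + 6} \left(-7\right) = 11 + \frac{2}{15} \left(-7\right) = 11 - \frac{14}{15} = \frac{151}{15}$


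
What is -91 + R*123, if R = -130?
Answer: -16081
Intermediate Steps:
-91 + R*123 = -91 - 130*123 = -91 - 15990 = -16081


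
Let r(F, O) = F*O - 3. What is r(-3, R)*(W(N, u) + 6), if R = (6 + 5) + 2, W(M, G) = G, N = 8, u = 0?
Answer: -252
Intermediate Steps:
R = 13 (R = 11 + 2 = 13)
r(F, O) = -3 + F*O
r(-3, R)*(W(N, u) + 6) = (-3 - 3*13)*(0 + 6) = (-3 - 39)*6 = -42*6 = -252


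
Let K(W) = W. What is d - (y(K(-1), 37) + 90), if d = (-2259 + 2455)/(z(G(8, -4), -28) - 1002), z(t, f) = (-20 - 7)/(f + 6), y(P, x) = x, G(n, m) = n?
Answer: -2800471/22017 ≈ -127.20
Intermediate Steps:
z(t, f) = -27/(6 + f)
d = -4312/22017 (d = (-2259 + 2455)/(-27/(6 - 28) - 1002) = 196/(-27/(-22) - 1002) = 196/(-27*(-1/22) - 1002) = 196/(27/22 - 1002) = 196/(-22017/22) = 196*(-22/22017) = -4312/22017 ≈ -0.19585)
d - (y(K(-1), 37) + 90) = -4312/22017 - (37 + 90) = -4312/22017 - 1*127 = -4312/22017 - 127 = -2800471/22017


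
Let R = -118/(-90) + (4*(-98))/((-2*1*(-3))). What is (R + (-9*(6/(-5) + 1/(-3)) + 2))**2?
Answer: 188356/81 ≈ 2325.4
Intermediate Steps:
R = -2881/45 (R = -118*(-1/90) - 392/((-2*(-3))) = 59/45 - 392/6 = 59/45 - 392*1/6 = 59/45 - 196/3 = -2881/45 ≈ -64.022)
(R + (-9*(6/(-5) + 1/(-3)) + 2))**2 = (-2881/45 + (-9*(6/(-5) + 1/(-3)) + 2))**2 = (-2881/45 + (-9*(6*(-1/5) + 1*(-1/3)) + 2))**2 = (-2881/45 + (-9*(-6/5 - 1/3) + 2))**2 = (-2881/45 + (-9*(-23/15) + 2))**2 = (-2881/45 + (69/5 + 2))**2 = (-2881/45 + 79/5)**2 = (-434/9)**2 = 188356/81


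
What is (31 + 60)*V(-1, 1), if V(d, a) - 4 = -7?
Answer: -273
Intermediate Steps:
V(d, a) = -3 (V(d, a) = 4 - 7 = -3)
(31 + 60)*V(-1, 1) = (31 + 60)*(-3) = 91*(-3) = -273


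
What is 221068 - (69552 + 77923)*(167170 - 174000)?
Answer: 1007475318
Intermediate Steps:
221068 - (69552 + 77923)*(167170 - 174000) = 221068 - 147475*(-6830) = 221068 - 1*(-1007254250) = 221068 + 1007254250 = 1007475318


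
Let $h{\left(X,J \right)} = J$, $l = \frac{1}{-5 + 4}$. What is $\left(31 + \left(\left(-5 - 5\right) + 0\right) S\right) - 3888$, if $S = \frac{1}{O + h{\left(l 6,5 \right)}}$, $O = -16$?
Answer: $- \frac{42417}{11} \approx -3856.1$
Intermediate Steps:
$l = -1$ ($l = \frac{1}{-1} = -1$)
$S = - \frac{1}{11}$ ($S = \frac{1}{-16 + 5} = \frac{1}{-11} = - \frac{1}{11} \approx -0.090909$)
$\left(31 + \left(\left(-5 - 5\right) + 0\right) S\right) - 3888 = \left(31 + \left(\left(-5 - 5\right) + 0\right) \left(- \frac{1}{11}\right)\right) - 3888 = \left(31 + \left(-10 + 0\right) \left(- \frac{1}{11}\right)\right) - 3888 = \left(31 - - \frac{10}{11}\right) - 3888 = \left(31 + \frac{10}{11}\right) - 3888 = \frac{351}{11} - 3888 = - \frac{42417}{11}$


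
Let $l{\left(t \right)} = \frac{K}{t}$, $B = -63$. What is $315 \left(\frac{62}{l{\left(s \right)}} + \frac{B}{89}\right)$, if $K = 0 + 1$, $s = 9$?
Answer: $\frac{15623685}{89} \approx 1.7555 \cdot 10^{5}$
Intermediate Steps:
$K = 1$
$l{\left(t \right)} = \frac{1}{t}$ ($l{\left(t \right)} = 1 \frac{1}{t} = \frac{1}{t}$)
$315 \left(\frac{62}{l{\left(s \right)}} + \frac{B}{89}\right) = 315 \left(\frac{62}{\frac{1}{9}} - \frac{63}{89}\right) = 315 \left(62 \frac{1}{\frac{1}{9}} - \frac{63}{89}\right) = 315 \left(62 \cdot 9 - \frac{63}{89}\right) = 315 \left(558 - \frac{63}{89}\right) = 315 \cdot \frac{49599}{89} = \frac{15623685}{89}$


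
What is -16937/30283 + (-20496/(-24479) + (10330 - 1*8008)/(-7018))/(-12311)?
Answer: -232620548563256/415890062504059 ≈ -0.55933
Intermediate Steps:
-16937/30283 + (-20496/(-24479) + (10330 - 1*8008)/(-7018))/(-12311) = -16937*1/30283 + (-20496*(-1/24479) + (10330 - 8008)*(-1/7018))*(-1/12311) = -16937/30283 + (2928/3497 + 2322*(-1/7018))*(-1/12311) = -16937/30283 + (2928/3497 - 1161/3509)*(-1/12311) = -16937/30283 + (6214335/12270973)*(-1/12311) = -16937/30283 - 6214335/151067948603 = -232620548563256/415890062504059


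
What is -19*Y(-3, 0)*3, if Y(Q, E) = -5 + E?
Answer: 285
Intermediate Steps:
-19*Y(-3, 0)*3 = -19*(-5 + 0)*3 = -19*(-5)*3 = 95*3 = 285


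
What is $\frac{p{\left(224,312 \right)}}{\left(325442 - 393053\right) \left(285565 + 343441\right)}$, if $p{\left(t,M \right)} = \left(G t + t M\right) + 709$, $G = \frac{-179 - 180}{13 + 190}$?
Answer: $- \frac{2035825}{1233304015314} \approx -1.6507 \cdot 10^{-6}$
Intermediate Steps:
$G = - \frac{359}{203} \approx -1.7685$
$p{\left(t,M \right)} = 709 - \frac{359 t}{203} + M t$ ($p{\left(t,M \right)} = \left(- \frac{359 t}{203} + t M\right) + 709 = \left(- \frac{359 t}{203} + M t\right) + 709 = 709 - \frac{359 t}{203} + M t$)
$\frac{p{\left(224,312 \right)}}{\left(325442 - 393053\right) \left(285565 + 343441\right)} = \frac{709 - \frac{11488}{29} + 312 \cdot 224}{\left(325442 - 393053\right) \left(285565 + 343441\right)} = \frac{709 - \frac{11488}{29} + 69888}{\left(-67611\right) 629006} = \frac{2035825}{29 \left(-42527724666\right)} = \frac{2035825}{29} \left(- \frac{1}{42527724666}\right) = - \frac{2035825}{1233304015314}$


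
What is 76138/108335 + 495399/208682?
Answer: 69557680781/22607564470 ≈ 3.0767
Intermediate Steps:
76138/108335 + 495399/208682 = 69557680781/22607564470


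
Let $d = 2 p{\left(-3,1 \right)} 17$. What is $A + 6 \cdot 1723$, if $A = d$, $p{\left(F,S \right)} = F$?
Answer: $10236$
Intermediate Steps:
$d = -102$ ($d = 2 \left(-3\right) 17 = \left(-6\right) 17 = -102$)
$A = -102$
$A + 6 \cdot 1723 = -102 + 6 \cdot 1723 = -102 + 10338 = 10236$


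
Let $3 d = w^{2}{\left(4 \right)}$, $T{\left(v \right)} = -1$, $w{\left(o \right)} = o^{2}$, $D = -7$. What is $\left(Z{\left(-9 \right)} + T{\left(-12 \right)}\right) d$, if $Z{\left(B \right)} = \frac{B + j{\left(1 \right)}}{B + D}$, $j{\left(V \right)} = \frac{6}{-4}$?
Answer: $- \frac{88}{3} \approx -29.333$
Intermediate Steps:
$j{\left(V \right)} = - \frac{3}{2}$ ($j{\left(V \right)} = 6 \left(- \frac{1}{4}\right) = - \frac{3}{2}$)
$Z{\left(B \right)} = \frac{- \frac{3}{2} + B}{-7 + B}$ ($Z{\left(B \right)} = \frac{B - \frac{3}{2}}{B - 7} = \frac{- \frac{3}{2} + B}{-7 + B}$)
$d = \frac{256}{3}$ ($d = \frac{\left(4^{2}\right)^{2}}{3} = \frac{16^{2}}{3} = \frac{1}{3} \cdot 256 = \frac{256}{3} \approx 85.333$)
$\left(Z{\left(-9 \right)} + T{\left(-12 \right)}\right) d = \left(\frac{- \frac{3}{2} - 9}{-7 - 9} - 1\right) \frac{256}{3} = \left(\frac{1}{-16} \left(- \frac{21}{2}\right) - 1\right) \frac{256}{3} = \left(\left(- \frac{1}{16}\right) \left(- \frac{21}{2}\right) - 1\right) \frac{256}{3} = \left(\frac{21}{32} - 1\right) \frac{256}{3} = \left(- \frac{11}{32}\right) \frac{256}{3} = - \frac{88}{3}$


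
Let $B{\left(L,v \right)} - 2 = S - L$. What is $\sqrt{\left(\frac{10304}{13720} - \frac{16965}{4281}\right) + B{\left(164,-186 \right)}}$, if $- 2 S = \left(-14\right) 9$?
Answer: $\frac{2 i \sqrt{63741935230}}{49945} \approx 10.11 i$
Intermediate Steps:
$S = 63$ ($S = - \frac{\left(-14\right) 9}{2} = \left(- \frac{1}{2}\right) \left(-126\right) = 63$)
$B{\left(L,v \right)} = 65 - L$ ($B{\left(L,v \right)} = 2 - \left(-63 + L\right) = 65 - L$)
$\sqrt{\left(\frac{10304}{13720} - \frac{16965}{4281}\right) + B{\left(164,-186 \right)}} = \sqrt{\left(\frac{10304}{13720} - \frac{16965}{4281}\right) + \left(65 - 164\right)} = \sqrt{\left(10304 \cdot \frac{1}{13720} - \frac{5655}{1427}\right) + \left(65 - 164\right)} = \sqrt{\left(\frac{184}{245} - \frac{5655}{1427}\right) - 99} = \sqrt{- \frac{1122907}{349615} - 99} = \sqrt{- \frac{35734792}{349615}} = \frac{2 i \sqrt{63741935230}}{49945}$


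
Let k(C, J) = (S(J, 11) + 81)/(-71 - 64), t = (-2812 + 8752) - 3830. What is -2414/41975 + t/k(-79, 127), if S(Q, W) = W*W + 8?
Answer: -398569523/293825 ≈ -1356.5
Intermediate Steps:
t = 2110 (t = 5940 - 3830 = 2110)
S(Q, W) = 8 + W**2 (S(Q, W) = W**2 + 8 = 8 + W**2)
k(C, J) = -14/9 (k(C, J) = ((8 + 11**2) + 81)/(-71 - 64) = ((8 + 121) + 81)/(-135) = (129 + 81)*(-1/135) = 210*(-1/135) = -14/9)
-2414/41975 + t/k(-79, 127) = -2414/41975 + 2110/(-14/9) = -2414*1/41975 + 2110*(-9/14) = -2414/41975 - 9495/7 = -398569523/293825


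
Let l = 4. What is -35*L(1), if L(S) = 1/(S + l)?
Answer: -7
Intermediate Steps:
L(S) = 1/(4 + S) (L(S) = 1/(S + 4) = 1/(4 + S))
-35*L(1) = -35/(4 + 1) = -35/5 = -35*⅕ = -7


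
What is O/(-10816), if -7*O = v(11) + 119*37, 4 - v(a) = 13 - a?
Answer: 4405/75712 ≈ 0.058181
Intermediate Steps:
v(a) = -9 + a (v(a) = 4 - (13 - a) = 4 + (-13 + a) = -9 + a)
O = -4405/7 (O = -((-9 + 11) + 119*37)/7 = -(2 + 4403)/7 = -⅐*4405 = -4405/7 ≈ -629.29)
O/(-10816) = -4405/7/(-10816) = -4405/7*(-1/10816) = 4405/75712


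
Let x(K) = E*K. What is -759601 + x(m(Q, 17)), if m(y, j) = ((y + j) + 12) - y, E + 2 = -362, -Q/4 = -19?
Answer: -770157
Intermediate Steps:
Q = 76 (Q = -4*(-19) = 76)
E = -364 (E = -2 - 362 = -364)
m(y, j) = 12 + j (m(y, j) = ((j + y) + 12) - y = (12 + j + y) - y = 12 + j)
x(K) = -364*K
-759601 + x(m(Q, 17)) = -759601 - 364*(12 + 17) = -759601 - 364*29 = -759601 - 10556 = -770157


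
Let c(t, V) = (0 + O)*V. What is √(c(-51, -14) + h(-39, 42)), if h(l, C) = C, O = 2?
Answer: √14 ≈ 3.7417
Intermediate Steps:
c(t, V) = 2*V (c(t, V) = (0 + 2)*V = 2*V)
√(c(-51, -14) + h(-39, 42)) = √(2*(-14) + 42) = √(-28 + 42) = √14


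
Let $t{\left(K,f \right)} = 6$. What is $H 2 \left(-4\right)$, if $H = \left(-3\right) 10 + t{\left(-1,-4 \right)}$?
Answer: $192$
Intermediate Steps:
$H = -24$ ($H = \left(-3\right) 10 + 6 = -30 + 6 = -24$)
$H 2 \left(-4\right) = - 24 \cdot 2 \left(-4\right) = \left(-24\right) \left(-8\right) = 192$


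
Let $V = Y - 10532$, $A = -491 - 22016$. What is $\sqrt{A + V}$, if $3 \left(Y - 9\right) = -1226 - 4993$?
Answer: $i \sqrt{35103} \approx 187.36 i$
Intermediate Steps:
$A = -22507$
$Y = -2064$ ($Y = 9 + \frac{-1226 - 4993}{3} = 9 + \frac{1}{3} \left(-6219\right) = 9 - 2073 = -2064$)
$V = -12596$ ($V = -2064 - 10532 = -12596$)
$\sqrt{A + V} = \sqrt{-22507 - 12596} = \sqrt{-35103} = i \sqrt{35103}$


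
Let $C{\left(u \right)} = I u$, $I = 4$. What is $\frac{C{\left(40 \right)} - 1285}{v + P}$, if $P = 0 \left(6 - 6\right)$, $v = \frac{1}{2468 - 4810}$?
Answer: $2634750$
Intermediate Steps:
$v = - \frac{1}{2342}$ ($v = \frac{1}{-2342} = - \frac{1}{2342} \approx -0.00042699$)
$P = 0$ ($P = 0 \cdot 0 = 0$)
$C{\left(u \right)} = 4 u$
$\frac{C{\left(40 \right)} - 1285}{v + P} = \frac{4 \cdot 40 - 1285}{- \frac{1}{2342} + 0} = \frac{160 - 1285}{- \frac{1}{2342}} = \left(-1125\right) \left(-2342\right) = 2634750$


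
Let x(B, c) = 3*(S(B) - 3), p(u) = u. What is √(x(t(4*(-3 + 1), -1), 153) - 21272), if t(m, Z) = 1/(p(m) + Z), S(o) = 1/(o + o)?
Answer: I*√85178/2 ≈ 145.93*I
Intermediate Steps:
S(o) = 1/(2*o)
t(m, Z) = 1/(Z + m) (t(m, Z) = 1/(m + Z) = 1/(Z + m))
x(B, c) = -9 + 3/(2*B) (x(B, c) = 3*(1/(2*B) - 3) = 3*(-3 + 1/(2*B)) = -9 + 3/(2*B))
√(x(t(4*(-3 + 1), -1), 153) - 21272) = √((-9 + 3/(2*(1/(-1 + 4*(-3 + 1))))) - 21272) = √((-9 + 3/(2*(1/(-1 + 4*(-2))))) - 21272) = √((-9 + 3/(2*(1/(-1 - 8)))) - 21272) = √((-9 + 3/(2*(1/(-9)))) - 21272) = √((-9 + 3/(2*(-⅑))) - 21272) = √((-9 + (3/2)*(-9)) - 21272) = √((-9 - 27/2) - 21272) = √(-45/2 - 21272) = √(-42589/2) = I*√85178/2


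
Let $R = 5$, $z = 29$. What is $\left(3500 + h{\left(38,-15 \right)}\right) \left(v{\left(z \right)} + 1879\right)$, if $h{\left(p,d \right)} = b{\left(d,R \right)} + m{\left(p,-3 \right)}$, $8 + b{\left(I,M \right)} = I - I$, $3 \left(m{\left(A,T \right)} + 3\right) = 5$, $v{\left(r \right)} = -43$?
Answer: $6408864$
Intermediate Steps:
$m{\left(A,T \right)} = - \frac{4}{3}$ ($m{\left(A,T \right)} = -3 + \frac{1}{3} \cdot 5 = -3 + \frac{5}{3} = - \frac{4}{3}$)
$b{\left(I,M \right)} = -8$ ($b{\left(I,M \right)} = -8 + \left(I - I\right) = -8 + 0 = -8$)
$h{\left(p,d \right)} = - \frac{28}{3}$ ($h{\left(p,d \right)} = -8 - \frac{4}{3} = - \frac{28}{3}$)
$\left(3500 + h{\left(38,-15 \right)}\right) \left(v{\left(z \right)} + 1879\right) = \left(3500 - \frac{28}{3}\right) \left(-43 + 1879\right) = \frac{10472}{3} \cdot 1836 = 6408864$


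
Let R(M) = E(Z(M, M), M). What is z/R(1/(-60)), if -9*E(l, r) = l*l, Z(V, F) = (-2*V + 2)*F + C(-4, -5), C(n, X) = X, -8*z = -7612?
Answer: -27745740000/82101721 ≈ -337.94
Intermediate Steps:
z = 1903/2 (z = -⅛*(-7612) = 1903/2 ≈ 951.50)
Z(V, F) = -5 + F*(2 - 2*V) (Z(V, F) = (-2*V + 2)*F - 5 = (2 - 2*V)*F - 5 = F*(2 - 2*V) - 5 = -5 + F*(2 - 2*V))
E(l, r) = -l²/9 (E(l, r) = -l*l/9 = -l²/9)
R(M) = -(-5 - 2*M² + 2*M)²/9 (R(M) = -(-5 + 2*M - 2*M*M)²/9 = -(-5 + 2*M - 2*M²)²/9 = -(-5 - 2*M² + 2*M)²/9)
z/R(1/(-60)) = 1903/(2*((-(5 - 2/(-60) + 2*(1/(-60))²)²/9))) = 1903/(2*((-(5 - 2*(-1/60) + 2*(-1/60)²)²/9))) = 1903/(2*((-(5 + 1/30 + 2*(1/3600))²/9))) = 1903/(2*((-(5 + 1/30 + 1/1800)²/9))) = 1903/(2*((-(9061/1800)²/9))) = 1903/(2*((-⅑*82101721/3240000))) = 1903/(2*(-82101721/29160000)) = (1903/2)*(-29160000/82101721) = -27745740000/82101721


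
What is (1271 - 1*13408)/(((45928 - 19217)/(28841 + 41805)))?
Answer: -857430502/26711 ≈ -32100.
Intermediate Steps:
(1271 - 1*13408)/(((45928 - 19217)/(28841 + 41805))) = (1271 - 13408)/((26711/70646)) = -12137/(26711*(1/70646)) = -12137/26711/70646 = -12137*70646/26711 = -857430502/26711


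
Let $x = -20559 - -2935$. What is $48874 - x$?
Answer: $66498$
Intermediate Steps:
$x = -17624$ ($x = -20559 + 2935 = -17624$)
$48874 - x = 48874 - -17624 = 48874 + 17624 = 66498$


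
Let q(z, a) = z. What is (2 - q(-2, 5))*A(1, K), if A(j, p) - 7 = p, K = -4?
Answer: 12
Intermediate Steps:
A(j, p) = 7 + p
(2 - q(-2, 5))*A(1, K) = (2 - 1*(-2))*(7 - 4) = (2 + 2)*3 = 4*3 = 12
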